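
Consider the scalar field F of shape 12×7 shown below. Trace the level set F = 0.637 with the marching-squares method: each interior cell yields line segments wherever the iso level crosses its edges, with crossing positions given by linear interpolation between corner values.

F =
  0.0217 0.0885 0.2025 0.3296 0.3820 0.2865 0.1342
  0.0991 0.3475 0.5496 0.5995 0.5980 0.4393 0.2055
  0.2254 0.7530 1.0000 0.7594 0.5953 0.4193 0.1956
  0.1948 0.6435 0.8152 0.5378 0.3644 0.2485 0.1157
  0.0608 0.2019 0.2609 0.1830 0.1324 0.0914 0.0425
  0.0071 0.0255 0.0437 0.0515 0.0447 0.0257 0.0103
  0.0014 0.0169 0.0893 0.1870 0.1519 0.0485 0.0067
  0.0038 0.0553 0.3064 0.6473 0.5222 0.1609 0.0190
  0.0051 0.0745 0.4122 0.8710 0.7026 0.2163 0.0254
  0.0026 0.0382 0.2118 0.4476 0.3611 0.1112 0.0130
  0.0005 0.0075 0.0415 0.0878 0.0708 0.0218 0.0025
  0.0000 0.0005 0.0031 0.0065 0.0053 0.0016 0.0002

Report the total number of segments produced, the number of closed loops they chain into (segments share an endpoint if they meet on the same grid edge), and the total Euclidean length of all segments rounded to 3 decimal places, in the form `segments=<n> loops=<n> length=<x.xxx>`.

cell (1,0): code 0100 → (1.714,1.000)–(2.000,0.780)
cell (1,1): code 1100 → (1.194,2.000)–(1.714,1.000)
cell (1,2): code 1100 → (1.235,3.000)–(1.194,2.000)
cell (1,3): code 1000 → (2.000,3.746)–(1.235,3.000)
cell (2,0): code 0110 → (2.000,0.780)–(3.000,0.986)
cell (2,2): code 1011 → (3.000,2.642)–(2.552,3.000)
cell (2,3): code 0001 → (2.552,3.000)–(2.000,3.746)
cell (3,0): code 0010 → (3.000,0.986)–(3.015,1.000)
cell (3,1): code 0011 → (3.015,1.000)–(3.321,2.000)
cell (3,2): code 0001 → (3.321,2.000)–(3.000,2.642)
cell (6,2): code 0100 → (6.978,3.000)–(7.000,2.970)
cell (6,3): code 1000 → (7.000,3.082)–(6.978,3.000)
cell (7,2): code 0110 → (7.000,2.970)–(8.000,2.490)
cell (7,3): code 1101 → (7.636,4.000)–(7.000,3.082)
cell (7,4): code 1000 → (8.000,4.135)–(7.636,4.000)
cell (8,2): code 0010 → (8.000,2.490)–(8.553,3.000)
cell (8,3): code 0011 → (8.553,3.000)–(8.192,4.000)
cell (8,4): code 0001 → (8.192,4.000)–(8.000,4.135)
total: 18 segments, chained into 2 closed loop(s), length Σ = 12.650860

segments=18 loops=2 length=12.651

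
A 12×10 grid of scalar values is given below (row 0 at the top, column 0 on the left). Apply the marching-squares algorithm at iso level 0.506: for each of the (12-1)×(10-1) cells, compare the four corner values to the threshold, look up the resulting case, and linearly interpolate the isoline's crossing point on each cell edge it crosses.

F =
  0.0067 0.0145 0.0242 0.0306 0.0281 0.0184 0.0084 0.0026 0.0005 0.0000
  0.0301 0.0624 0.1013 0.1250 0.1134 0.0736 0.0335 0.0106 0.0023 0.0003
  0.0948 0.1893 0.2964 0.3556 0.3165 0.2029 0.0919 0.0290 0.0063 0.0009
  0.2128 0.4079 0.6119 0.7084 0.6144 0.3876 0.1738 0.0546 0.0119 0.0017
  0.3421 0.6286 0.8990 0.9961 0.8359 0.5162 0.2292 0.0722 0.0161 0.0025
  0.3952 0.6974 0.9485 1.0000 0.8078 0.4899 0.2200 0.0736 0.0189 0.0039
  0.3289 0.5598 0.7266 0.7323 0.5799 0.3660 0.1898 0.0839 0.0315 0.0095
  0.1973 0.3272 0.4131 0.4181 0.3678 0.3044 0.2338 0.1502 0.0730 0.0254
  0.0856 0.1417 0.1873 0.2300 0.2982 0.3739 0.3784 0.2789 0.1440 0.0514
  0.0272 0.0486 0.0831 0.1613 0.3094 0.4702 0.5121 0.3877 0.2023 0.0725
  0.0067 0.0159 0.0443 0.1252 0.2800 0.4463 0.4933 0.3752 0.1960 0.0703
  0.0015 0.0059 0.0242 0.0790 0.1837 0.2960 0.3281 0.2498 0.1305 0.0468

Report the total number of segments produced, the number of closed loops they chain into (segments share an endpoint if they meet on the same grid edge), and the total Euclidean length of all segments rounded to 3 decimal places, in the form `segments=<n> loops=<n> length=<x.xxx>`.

cell (2,1): code 0100 → (2.664,2.000)–(3.000,1.481)
cell (2,2): code 1100 → (2.426,3.000)–(2.664,2.000)
cell (2,3): code 1100 → (2.636,4.000)–(2.426,3.000)
cell (2,4): code 1000 → (3.000,4.478)–(2.636,4.000)
cell (3,0): code 0100 → (3.444,1.000)–(4.000,0.572)
cell (3,1): code 1110 → (3.000,1.481)–(3.444,1.000)
cell (3,4): code 1101 → (3.921,5.000)–(3.000,4.478)
cell (3,5): code 1000 → (4.000,5.036)–(3.921,5.000)
cell (4,0): code 0110 → (4.000,0.572)–(5.000,0.367)
cell (4,4): code 1011 → (5.000,4.949)–(4.388,5.000)
cell (4,5): code 0001 → (4.388,5.000)–(4.000,5.036)
cell (5,0): code 0110 → (5.000,0.367)–(6.000,0.767)
cell (5,4): code 1001 → (6.000,4.345)–(5.000,4.949)
cell (6,0): code 0010 → (6.000,0.767)–(6.231,1.000)
cell (6,1): code 0011 → (6.231,1.000)–(6.704,2.000)
cell (6,2): code 0011 → (6.704,2.000)–(6.720,3.000)
cell (6,3): code 0011 → (6.720,3.000)–(6.348,4.000)
cell (6,4): code 0001 → (6.348,4.000)–(6.000,4.345)
cell (8,5): code 0100 → (8.954,6.000)–(9.000,5.854)
cell (8,6): code 1000 → (9.000,6.049)–(8.954,6.000)
cell (9,5): code 0010 → (9.000,5.854)–(9.324,6.000)
cell (9,6): code 0001 → (9.324,6.000)–(9.000,6.049)
total: 22 segments, chained into 2 closed loop(s), length Σ = 14.935213

segments=22 loops=2 length=14.935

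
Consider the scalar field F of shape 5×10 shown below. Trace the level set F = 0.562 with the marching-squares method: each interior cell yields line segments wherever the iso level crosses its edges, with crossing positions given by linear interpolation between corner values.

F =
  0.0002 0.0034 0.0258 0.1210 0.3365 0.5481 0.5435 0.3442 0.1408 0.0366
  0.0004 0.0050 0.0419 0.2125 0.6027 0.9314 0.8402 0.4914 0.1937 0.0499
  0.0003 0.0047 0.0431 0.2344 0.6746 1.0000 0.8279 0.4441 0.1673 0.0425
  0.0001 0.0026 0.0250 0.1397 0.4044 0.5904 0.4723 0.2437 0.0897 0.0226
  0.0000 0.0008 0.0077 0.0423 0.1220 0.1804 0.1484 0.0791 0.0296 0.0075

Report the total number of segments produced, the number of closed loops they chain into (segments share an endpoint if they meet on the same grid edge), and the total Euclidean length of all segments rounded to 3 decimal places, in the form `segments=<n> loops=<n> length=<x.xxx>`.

segments=12 loops=1 length=9.476

cell (0,3): code 0100 → (0.847,4.000)–(1.000,3.896)
cell (0,4): code 1100 → (0.036,5.000)–(0.847,4.000)
cell (0,5): code 1100 → (0.062,6.000)–(0.036,5.000)
cell (0,6): code 1000 → (1.000,6.798)–(0.062,6.000)
cell (1,3): code 0110 → (1.000,3.896)–(2.000,3.744)
cell (1,6): code 1001 → (2.000,6.693)–(1.000,6.798)
cell (2,3): code 0010 → (2.000,3.744)–(2.417,4.000)
cell (2,4): code 0111 → (2.417,4.000)–(3.000,4.847)
cell (2,5): code 1011 → (3.000,5.240)–(2.748,6.000)
cell (2,6): code 0001 → (2.748,6.000)–(2.000,6.693)
cell (3,4): code 0010 → (3.000,4.847)–(3.069,5.000)
cell (3,5): code 0001 → (3.069,5.000)–(3.000,5.240)
total: 12 segments, chained into 1 closed loop(s), length Σ = 9.475960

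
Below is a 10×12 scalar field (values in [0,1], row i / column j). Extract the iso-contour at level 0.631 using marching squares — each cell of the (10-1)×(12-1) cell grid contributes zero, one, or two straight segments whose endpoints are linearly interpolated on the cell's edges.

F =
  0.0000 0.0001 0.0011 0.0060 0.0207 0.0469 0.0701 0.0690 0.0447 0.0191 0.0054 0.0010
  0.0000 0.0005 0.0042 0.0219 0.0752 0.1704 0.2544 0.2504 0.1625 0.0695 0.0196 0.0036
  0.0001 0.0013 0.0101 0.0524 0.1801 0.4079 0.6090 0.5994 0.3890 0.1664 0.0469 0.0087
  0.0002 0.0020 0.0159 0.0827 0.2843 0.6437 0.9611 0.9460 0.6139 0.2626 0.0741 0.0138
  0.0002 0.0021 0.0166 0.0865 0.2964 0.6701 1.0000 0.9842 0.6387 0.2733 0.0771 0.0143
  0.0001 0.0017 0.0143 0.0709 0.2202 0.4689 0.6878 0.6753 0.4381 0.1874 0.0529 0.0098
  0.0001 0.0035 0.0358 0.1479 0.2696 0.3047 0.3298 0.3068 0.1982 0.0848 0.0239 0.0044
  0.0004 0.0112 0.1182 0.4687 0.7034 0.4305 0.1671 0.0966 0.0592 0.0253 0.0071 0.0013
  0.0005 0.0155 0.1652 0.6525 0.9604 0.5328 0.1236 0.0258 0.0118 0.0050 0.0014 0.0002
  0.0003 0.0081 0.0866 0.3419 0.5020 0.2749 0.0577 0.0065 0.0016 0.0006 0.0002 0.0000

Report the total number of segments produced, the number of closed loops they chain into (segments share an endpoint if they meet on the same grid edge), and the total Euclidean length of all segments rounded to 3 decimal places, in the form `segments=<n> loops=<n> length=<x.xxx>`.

segments=22 loops=2 length=15.222

cell (2,4): code 0100 → (2.946,5.000)–(3.000,4.965)
cell (2,5): code 1100 → (2.062,6.000)–(2.946,5.000)
cell (2,6): code 1100 → (2.091,7.000)–(2.062,6.000)
cell (2,7): code 1000 → (3.000,7.949)–(2.091,7.000)
cell (3,4): code 0110 → (3.000,4.965)–(4.000,4.895)
cell (3,7): code 1101 → (3.690,8.000)–(3.000,7.949)
cell (3,8): code 1000 → (4.000,8.021)–(3.690,8.000)
cell (4,4): code 0010 → (4.000,4.895)–(4.194,5.000)
cell (4,5): code 0111 → (4.194,5.000)–(5.000,5.741)
cell (4,7): code 1011 → (5.000,7.187)–(4.038,8.000)
cell (4,8): code 0001 → (4.038,8.000)–(4.000,8.021)
cell (5,5): code 0010 → (5.000,5.741)–(5.159,6.000)
cell (5,6): code 0011 → (5.159,6.000)–(5.120,7.000)
cell (5,7): code 0001 → (5.120,7.000)–(5.000,7.187)
cell (6,3): code 0100 → (6.833,4.000)–(7.000,3.692)
cell (6,4): code 1000 → (7.000,4.265)–(6.833,4.000)
cell (7,2): code 0100 → (7.883,3.000)–(8.000,2.956)
cell (7,3): code 1110 → (7.000,3.692)–(7.883,3.000)
cell (7,4): code 1001 → (8.000,4.770)–(7.000,4.265)
cell (8,2): code 0010 → (8.000,2.956)–(8.069,3.000)
cell (8,3): code 0011 → (8.069,3.000)–(8.719,4.000)
cell (8,4): code 0001 → (8.719,4.000)–(8.000,4.770)
total: 22 segments, chained into 2 closed loop(s), length Σ = 15.222104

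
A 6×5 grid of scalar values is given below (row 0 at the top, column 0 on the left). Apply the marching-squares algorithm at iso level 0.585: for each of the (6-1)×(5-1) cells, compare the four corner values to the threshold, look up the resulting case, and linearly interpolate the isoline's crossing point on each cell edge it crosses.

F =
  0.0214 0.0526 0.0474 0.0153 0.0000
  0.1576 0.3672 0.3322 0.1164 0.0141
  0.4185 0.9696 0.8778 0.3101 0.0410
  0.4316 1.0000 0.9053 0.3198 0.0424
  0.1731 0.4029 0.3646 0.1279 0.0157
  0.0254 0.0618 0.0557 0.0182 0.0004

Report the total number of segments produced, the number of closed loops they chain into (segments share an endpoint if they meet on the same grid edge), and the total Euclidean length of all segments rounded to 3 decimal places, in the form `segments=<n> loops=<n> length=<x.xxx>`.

cell (1,0): code 0100 → (1.362,1.000)–(2.000,0.302)
cell (1,1): code 1100 → (1.463,2.000)–(1.362,1.000)
cell (1,2): code 1000 → (2.000,2.516)–(1.463,2.000)
cell (2,0): code 0110 → (2.000,0.302)–(3.000,0.270)
cell (2,2): code 1001 → (3.000,2.547)–(2.000,2.516)
cell (3,0): code 0010 → (3.000,0.270)–(3.695,1.000)
cell (3,1): code 0011 → (3.695,1.000)–(3.592,2.000)
cell (3,2): code 0001 → (3.592,2.000)–(3.000,2.547)
total: 8 segments, chained into 1 closed loop(s), length Σ = 7.515984

segments=8 loops=1 length=7.516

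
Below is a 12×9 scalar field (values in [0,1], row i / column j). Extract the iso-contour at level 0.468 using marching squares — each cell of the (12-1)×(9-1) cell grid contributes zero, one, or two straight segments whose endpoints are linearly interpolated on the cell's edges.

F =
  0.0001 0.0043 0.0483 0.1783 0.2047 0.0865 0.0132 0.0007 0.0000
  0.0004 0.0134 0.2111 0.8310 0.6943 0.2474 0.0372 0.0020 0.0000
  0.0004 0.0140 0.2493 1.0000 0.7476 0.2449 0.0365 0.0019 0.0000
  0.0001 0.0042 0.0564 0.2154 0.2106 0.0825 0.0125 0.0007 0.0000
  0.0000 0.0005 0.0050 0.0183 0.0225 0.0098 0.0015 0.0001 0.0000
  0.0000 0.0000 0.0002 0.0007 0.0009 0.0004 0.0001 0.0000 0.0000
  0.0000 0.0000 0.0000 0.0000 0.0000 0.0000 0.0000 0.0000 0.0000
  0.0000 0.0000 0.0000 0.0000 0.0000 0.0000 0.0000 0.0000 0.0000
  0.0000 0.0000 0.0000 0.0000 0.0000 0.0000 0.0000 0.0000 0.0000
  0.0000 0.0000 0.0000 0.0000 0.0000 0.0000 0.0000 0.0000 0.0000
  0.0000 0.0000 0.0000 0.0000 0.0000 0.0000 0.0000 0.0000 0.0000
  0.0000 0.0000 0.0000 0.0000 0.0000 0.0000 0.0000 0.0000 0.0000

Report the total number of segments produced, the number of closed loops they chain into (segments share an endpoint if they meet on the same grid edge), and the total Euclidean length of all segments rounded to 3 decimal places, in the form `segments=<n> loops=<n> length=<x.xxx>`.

segments=8 loops=1 length=7.261

cell (0,2): code 0100 → (0.444,3.000)–(1.000,2.414)
cell (0,3): code 1100 → (0.538,4.000)–(0.444,3.000)
cell (0,4): code 1000 → (1.000,4.506)–(0.538,4.000)
cell (1,2): code 0110 → (1.000,2.414)–(2.000,2.291)
cell (1,4): code 1001 → (2.000,4.556)–(1.000,4.506)
cell (2,2): code 0010 → (2.000,2.291)–(2.678,3.000)
cell (2,3): code 0011 → (2.678,3.000)–(2.521,4.000)
cell (2,4): code 0001 → (2.521,4.000)–(2.000,4.556)
total: 8 segments, chained into 1 closed loop(s), length Σ = 7.261376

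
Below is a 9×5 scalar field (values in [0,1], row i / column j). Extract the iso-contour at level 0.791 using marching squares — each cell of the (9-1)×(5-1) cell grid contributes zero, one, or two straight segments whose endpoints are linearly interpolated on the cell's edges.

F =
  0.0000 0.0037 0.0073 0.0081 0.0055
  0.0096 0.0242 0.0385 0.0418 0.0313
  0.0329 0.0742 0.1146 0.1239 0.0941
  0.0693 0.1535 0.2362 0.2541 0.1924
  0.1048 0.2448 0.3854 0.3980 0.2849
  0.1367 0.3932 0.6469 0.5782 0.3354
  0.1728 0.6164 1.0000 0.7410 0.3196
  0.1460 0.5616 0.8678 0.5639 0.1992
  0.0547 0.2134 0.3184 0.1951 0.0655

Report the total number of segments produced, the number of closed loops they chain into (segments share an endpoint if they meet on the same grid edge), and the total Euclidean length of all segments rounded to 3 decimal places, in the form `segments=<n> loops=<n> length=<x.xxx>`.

segments=6 loops=1 length=4.567

cell (5,1): code 0100 → (5.408,2.000)–(6.000,1.455)
cell (5,2): code 1000 → (6.000,2.807)–(5.408,2.000)
cell (6,1): code 0110 → (6.000,1.455)–(7.000,1.749)
cell (6,2): code 1001 → (7.000,2.253)–(6.000,2.807)
cell (7,1): code 0010 → (7.000,1.749)–(7.140,2.000)
cell (7,2): code 0001 → (7.140,2.000)–(7.000,2.253)
total: 6 segments, chained into 1 closed loop(s), length Σ = 4.566829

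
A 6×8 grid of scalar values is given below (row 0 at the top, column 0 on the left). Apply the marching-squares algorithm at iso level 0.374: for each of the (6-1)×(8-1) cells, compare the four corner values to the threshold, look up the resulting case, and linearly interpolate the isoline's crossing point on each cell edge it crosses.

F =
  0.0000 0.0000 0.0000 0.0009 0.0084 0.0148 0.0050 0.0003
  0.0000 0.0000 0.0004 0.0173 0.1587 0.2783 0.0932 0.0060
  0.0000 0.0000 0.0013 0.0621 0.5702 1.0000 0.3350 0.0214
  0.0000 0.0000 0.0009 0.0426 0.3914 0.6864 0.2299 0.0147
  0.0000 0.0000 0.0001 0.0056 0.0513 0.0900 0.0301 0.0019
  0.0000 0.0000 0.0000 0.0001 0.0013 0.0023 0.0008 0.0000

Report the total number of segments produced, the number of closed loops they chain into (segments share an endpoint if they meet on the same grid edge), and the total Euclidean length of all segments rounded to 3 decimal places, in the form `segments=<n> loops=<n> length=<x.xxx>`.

cell (1,3): code 0100 → (1.523,4.000)–(2.000,3.614)
cell (1,4): code 1100 → (1.133,5.000)–(1.523,4.000)
cell (1,5): code 1000 → (2.000,5.941)–(1.133,5.000)
cell (2,3): code 0110 → (2.000,3.614)–(3.000,3.950)
cell (2,5): code 1001 → (3.000,5.684)–(2.000,5.941)
cell (3,3): code 0010 → (3.000,3.950)–(3.051,4.000)
cell (3,4): code 0011 → (3.051,4.000)–(3.524,5.000)
cell (3,5): code 0001 → (3.524,5.000)–(3.000,5.684)
total: 8 segments, chained into 1 closed loop(s), length Σ = 7.094020

segments=8 loops=1 length=7.094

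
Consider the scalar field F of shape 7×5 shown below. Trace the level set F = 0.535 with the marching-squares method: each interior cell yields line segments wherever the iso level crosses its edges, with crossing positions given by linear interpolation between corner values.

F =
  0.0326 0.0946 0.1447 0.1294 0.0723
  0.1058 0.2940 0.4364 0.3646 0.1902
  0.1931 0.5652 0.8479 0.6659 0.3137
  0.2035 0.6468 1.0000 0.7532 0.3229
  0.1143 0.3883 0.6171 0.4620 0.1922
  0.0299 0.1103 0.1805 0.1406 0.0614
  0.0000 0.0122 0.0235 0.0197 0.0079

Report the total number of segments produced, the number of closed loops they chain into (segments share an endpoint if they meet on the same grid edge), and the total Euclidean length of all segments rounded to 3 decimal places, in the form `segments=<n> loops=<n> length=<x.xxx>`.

cell (1,0): code 0100 → (1.889,1.000)–(2.000,0.919)
cell (1,1): code 1100 → (1.240,2.000)–(1.889,1.000)
cell (1,2): code 1100 → (1.566,3.000)–(1.240,2.000)
cell (1,3): code 1000 → (2.000,3.372)–(1.566,3.000)
cell (2,0): code 0110 → (2.000,0.919)–(3.000,0.748)
cell (2,3): code 1001 → (3.000,3.507)–(2.000,3.372)
cell (3,0): code 0010 → (3.000,0.748)–(3.432,1.000)
cell (3,1): code 0111 → (3.432,1.000)–(4.000,1.641)
cell (3,2): code 1011 → (4.000,2.529)–(3.749,3.000)
cell (3,3): code 0001 → (3.749,3.000)–(3.000,3.507)
cell (4,1): code 0010 → (4.000,1.641)–(4.188,2.000)
cell (4,2): code 0001 → (4.188,2.000)–(4.000,2.529)
total: 12 segments, chained into 1 closed loop(s), length Σ = 8.738914

segments=12 loops=1 length=8.739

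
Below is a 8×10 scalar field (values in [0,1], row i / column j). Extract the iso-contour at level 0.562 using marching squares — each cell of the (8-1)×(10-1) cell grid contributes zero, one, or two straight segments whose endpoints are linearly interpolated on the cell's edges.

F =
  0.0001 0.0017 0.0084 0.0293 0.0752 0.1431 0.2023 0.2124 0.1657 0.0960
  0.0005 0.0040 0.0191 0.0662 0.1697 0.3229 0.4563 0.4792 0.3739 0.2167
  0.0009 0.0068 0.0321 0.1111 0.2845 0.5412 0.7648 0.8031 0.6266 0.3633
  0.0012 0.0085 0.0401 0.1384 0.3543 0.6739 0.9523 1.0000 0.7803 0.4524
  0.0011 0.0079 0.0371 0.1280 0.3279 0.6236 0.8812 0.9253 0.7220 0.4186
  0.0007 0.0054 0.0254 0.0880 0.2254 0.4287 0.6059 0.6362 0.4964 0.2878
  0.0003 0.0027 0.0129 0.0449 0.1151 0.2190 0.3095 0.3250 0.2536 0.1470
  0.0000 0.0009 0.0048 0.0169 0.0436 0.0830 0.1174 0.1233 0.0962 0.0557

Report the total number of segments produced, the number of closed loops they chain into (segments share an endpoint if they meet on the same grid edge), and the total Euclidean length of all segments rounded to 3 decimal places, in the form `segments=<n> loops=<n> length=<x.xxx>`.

segments=16 loops=1 length=12.497

cell (1,5): code 0100 → (1.343,6.000)–(2.000,5.093)
cell (1,6): code 1100 → (1.256,7.000)–(1.343,6.000)
cell (1,7): code 1100 → (1.744,8.000)–(1.256,7.000)
cell (1,8): code 1000 → (2.000,8.245)–(1.744,8.000)
cell (2,4): code 0100 → (2.157,5.000)–(3.000,4.650)
cell (2,5): code 1110 → (2.000,5.093)–(2.157,5.000)
cell (2,8): code 1001 → (3.000,8.666)–(2.000,8.245)
cell (3,4): code 0110 → (3.000,4.650)–(4.000,4.792)
cell (3,8): code 1001 → (4.000,8.527)–(3.000,8.666)
cell (4,4): code 0010 → (4.000,4.792)–(4.316,5.000)
cell (4,5): code 0111 → (4.316,5.000)–(5.000,5.752)
cell (4,7): code 1011 → (5.000,7.531)–(4.709,8.000)
cell (4,8): code 0001 → (4.709,8.000)–(4.000,8.527)
cell (5,5): code 0010 → (5.000,5.752)–(5.148,6.000)
cell (5,6): code 0011 → (5.148,6.000)–(5.238,7.000)
cell (5,7): code 0001 → (5.238,7.000)–(5.000,7.531)
total: 16 segments, chained into 1 closed loop(s), length Σ = 12.496558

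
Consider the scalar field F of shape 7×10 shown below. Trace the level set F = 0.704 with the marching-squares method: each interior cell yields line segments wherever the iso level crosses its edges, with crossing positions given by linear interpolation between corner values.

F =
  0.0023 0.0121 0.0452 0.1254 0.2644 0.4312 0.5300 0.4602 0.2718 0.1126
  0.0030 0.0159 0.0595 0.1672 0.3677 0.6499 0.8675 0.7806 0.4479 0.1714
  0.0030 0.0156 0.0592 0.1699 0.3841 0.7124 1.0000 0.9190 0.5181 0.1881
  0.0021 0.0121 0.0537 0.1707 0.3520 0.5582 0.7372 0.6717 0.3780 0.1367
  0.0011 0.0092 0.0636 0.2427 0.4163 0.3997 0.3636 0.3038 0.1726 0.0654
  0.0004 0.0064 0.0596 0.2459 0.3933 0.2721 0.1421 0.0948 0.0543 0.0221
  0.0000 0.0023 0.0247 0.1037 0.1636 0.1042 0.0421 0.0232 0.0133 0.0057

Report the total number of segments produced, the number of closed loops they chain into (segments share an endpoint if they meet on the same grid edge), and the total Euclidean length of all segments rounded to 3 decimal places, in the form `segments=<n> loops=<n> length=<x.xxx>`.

segments=12 loops=1 length=7.899

cell (0,5): code 0100 → (0.516,6.000)–(1.000,5.249)
cell (0,6): code 1100 → (0.761,7.000)–(0.516,6.000)
cell (0,7): code 1000 → (1.000,7.230)–(0.761,7.000)
cell (1,4): code 0100 → (1.866,5.000)–(2.000,4.974)
cell (1,5): code 1110 → (1.000,5.249)–(1.866,5.000)
cell (1,7): code 1001 → (2.000,7.536)–(1.000,7.230)
cell (2,4): code 0010 → (2.000,4.974)–(2.054,5.000)
cell (2,5): code 0111 → (2.054,5.000)–(3.000,5.815)
cell (2,6): code 1011 → (3.000,6.507)–(2.869,7.000)
cell (2,7): code 0001 → (2.869,7.000)–(2.000,7.536)
cell (3,5): code 0010 → (3.000,5.815)–(3.089,6.000)
cell (3,6): code 0001 → (3.089,6.000)–(3.000,6.507)
total: 12 segments, chained into 1 closed loop(s), length Σ = 7.898849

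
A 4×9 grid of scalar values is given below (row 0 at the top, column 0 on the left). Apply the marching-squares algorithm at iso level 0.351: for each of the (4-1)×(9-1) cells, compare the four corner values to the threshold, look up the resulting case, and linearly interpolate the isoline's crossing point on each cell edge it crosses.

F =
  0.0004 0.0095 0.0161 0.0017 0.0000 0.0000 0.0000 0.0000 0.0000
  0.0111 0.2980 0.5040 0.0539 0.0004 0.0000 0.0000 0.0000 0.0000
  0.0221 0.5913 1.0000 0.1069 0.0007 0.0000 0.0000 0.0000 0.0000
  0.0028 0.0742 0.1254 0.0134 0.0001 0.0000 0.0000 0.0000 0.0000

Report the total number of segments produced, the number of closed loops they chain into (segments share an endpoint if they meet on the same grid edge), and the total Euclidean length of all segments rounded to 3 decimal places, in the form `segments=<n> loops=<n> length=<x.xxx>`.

cell (0,1): code 0100 → (0.686,2.000)–(1.000,1.257)
cell (0,2): code 1000 → (1.000,2.340)–(0.686,2.000)
cell (1,0): code 0100 → (1.181,1.000)–(2.000,0.578)
cell (1,1): code 1110 → (1.000,1.257)–(1.181,1.000)
cell (1,2): code 1001 → (2.000,2.727)–(1.000,2.340)
cell (2,0): code 0010 → (2.000,0.578)–(2.465,1.000)
cell (2,1): code 0011 → (2.465,1.000)–(2.742,2.000)
cell (2,2): code 0001 → (2.742,2.000)–(2.000,2.727)
total: 8 segments, chained into 1 closed loop(s), length Σ = 6.281138

segments=8 loops=1 length=6.281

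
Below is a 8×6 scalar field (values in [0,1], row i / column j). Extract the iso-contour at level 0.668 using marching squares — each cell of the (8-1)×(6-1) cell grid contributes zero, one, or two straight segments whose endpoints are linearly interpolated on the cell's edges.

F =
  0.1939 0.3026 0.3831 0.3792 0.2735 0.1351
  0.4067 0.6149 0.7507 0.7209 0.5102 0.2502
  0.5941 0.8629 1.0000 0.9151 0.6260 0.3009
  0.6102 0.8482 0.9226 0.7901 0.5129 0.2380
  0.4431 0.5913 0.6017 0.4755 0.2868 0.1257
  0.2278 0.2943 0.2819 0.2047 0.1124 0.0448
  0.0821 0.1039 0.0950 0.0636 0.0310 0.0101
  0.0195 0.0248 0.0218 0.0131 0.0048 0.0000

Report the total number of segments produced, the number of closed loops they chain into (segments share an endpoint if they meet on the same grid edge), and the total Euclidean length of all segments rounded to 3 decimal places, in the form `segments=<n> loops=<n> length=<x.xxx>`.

segments=12 loops=1 length=10.415

cell (0,1): code 0100 → (0.775,2.000)–(1.000,1.391)
cell (0,2): code 1100 → (0.845,3.000)–(0.775,2.000)
cell (0,3): code 1000 → (1.000,3.251)–(0.845,3.000)
cell (1,0): code 0100 → (1.214,1.000)–(2.000,0.275)
cell (1,1): code 1110 → (1.000,1.391)–(1.214,1.000)
cell (1,3): code 1001 → (2.000,3.855)–(1.000,3.251)
cell (2,0): code 0110 → (2.000,0.275)–(3.000,0.243)
cell (2,3): code 1001 → (3.000,3.440)–(2.000,3.855)
cell (3,0): code 0010 → (3.000,0.243)–(3.701,1.000)
cell (3,1): code 0011 → (3.701,1.000)–(3.793,2.000)
cell (3,2): code 0011 → (3.793,2.000)–(3.388,3.000)
cell (3,3): code 0001 → (3.388,3.000)–(3.000,3.440)
total: 12 segments, chained into 1 closed loop(s), length Σ = 10.415119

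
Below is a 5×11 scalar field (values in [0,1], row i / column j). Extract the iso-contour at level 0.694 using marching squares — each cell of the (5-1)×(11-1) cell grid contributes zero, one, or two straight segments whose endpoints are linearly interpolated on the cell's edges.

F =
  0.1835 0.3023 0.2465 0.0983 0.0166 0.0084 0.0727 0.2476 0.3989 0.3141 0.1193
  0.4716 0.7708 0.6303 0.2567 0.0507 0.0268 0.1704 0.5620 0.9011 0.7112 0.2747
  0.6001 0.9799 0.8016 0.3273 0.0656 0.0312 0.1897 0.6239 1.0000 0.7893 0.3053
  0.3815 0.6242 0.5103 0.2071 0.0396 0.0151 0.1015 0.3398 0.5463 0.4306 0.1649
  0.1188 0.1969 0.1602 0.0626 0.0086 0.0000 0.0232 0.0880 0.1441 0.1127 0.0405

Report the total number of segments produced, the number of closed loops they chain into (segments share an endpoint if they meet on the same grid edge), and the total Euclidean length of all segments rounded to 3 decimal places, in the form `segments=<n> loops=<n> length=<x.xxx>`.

cell (0,0): code 0100 → (0.836,1.000)–(1.000,0.743)
cell (0,1): code 1000 → (1.000,1.547)–(0.836,1.000)
cell (0,7): code 0100 → (0.588,8.000)–(1.000,7.389)
cell (0,8): code 1100 → (0.957,9.000)–(0.588,8.000)
cell (0,9): code 1000 → (1.000,9.039)–(0.957,9.000)
cell (1,0): code 0110 → (1.000,0.743)–(2.000,0.247)
cell (1,1): code 1101 → (1.372,2.000)–(1.000,1.547)
cell (1,2): code 1000 → (2.000,2.227)–(1.372,2.000)
cell (1,7): code 0110 → (1.000,7.389)–(2.000,7.186)
cell (1,9): code 1001 → (2.000,9.197)–(1.000,9.039)
cell (2,0): code 0010 → (2.000,0.247)–(2.804,1.000)
cell (2,1): code 0011 → (2.804,1.000)–(2.369,2.000)
cell (2,2): code 0001 → (2.369,2.000)–(2.000,2.227)
cell (2,7): code 0010 → (2.000,7.186)–(2.674,8.000)
cell (2,8): code 0011 → (2.674,8.000)–(2.266,9.000)
cell (2,9): code 0001 → (2.266,9.000)–(2.000,9.197)
total: 16 segments, chained into 2 closed loop(s), length Σ = 12.232664

segments=16 loops=2 length=12.233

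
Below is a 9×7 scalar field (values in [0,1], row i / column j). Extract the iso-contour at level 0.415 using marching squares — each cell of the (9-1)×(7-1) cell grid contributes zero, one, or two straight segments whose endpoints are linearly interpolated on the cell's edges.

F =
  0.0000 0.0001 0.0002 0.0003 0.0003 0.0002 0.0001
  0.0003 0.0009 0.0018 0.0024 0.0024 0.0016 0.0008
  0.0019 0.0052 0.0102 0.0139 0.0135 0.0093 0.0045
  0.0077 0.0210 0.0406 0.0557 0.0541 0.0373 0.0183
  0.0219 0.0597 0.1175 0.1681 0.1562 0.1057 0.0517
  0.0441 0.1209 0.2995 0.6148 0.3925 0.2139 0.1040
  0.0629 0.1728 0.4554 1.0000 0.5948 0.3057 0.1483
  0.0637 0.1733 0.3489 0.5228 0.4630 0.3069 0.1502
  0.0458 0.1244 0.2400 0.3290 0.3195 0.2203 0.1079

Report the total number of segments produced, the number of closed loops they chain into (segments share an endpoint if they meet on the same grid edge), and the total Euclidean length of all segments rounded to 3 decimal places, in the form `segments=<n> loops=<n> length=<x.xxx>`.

cell (4,2): code 0100 → (4.553,3.000)–(5.000,2.366)
cell (4,3): code 1000 → (5.000,3.899)–(4.553,3.000)
cell (5,1): code 0100 → (5.741,2.000)–(6.000,1.857)
cell (5,2): code 1110 → (5.000,2.366)–(5.741,2.000)
cell (5,3): code 1101 → (5.111,4.000)–(5.000,3.899)
cell (5,4): code 1000 → (6.000,4.622)–(5.111,4.000)
cell (6,1): code 0010 → (6.000,1.857)–(6.379,2.000)
cell (6,2): code 0111 → (6.379,2.000)–(7.000,2.380)
cell (6,4): code 1001 → (7.000,4.307)–(6.000,4.622)
cell (7,2): code 0010 → (7.000,2.380)–(7.556,3.000)
cell (7,3): code 0011 → (7.556,3.000)–(7.334,4.000)
cell (7,4): code 0001 → (7.334,4.000)–(7.000,4.307)
total: 12 segments, chained into 1 closed loop(s), length Σ = 8.630129

segments=12 loops=1 length=8.630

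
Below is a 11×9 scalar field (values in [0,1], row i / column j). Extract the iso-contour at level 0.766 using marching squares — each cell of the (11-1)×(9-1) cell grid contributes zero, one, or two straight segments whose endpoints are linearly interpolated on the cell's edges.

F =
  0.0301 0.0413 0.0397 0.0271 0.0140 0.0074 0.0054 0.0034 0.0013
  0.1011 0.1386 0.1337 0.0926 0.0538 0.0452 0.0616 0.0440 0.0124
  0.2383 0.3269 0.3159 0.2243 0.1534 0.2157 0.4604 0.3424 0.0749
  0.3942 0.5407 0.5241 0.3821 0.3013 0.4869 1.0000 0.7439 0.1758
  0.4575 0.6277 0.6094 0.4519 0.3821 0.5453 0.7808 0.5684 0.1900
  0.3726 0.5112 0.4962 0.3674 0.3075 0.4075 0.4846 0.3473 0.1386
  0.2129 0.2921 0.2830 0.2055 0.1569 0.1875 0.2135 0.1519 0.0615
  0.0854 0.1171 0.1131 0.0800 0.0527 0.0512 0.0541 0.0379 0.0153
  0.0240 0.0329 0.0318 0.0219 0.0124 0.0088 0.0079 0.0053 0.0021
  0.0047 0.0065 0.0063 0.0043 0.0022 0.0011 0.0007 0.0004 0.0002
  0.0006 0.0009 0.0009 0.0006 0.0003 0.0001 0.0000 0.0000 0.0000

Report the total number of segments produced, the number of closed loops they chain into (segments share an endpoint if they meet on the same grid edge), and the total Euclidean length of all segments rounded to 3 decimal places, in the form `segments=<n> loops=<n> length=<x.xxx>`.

segments=6 loops=1 length=4.190

cell (2,5): code 0100 → (2.566,6.000)–(3.000,5.544)
cell (2,6): code 1000 → (3.000,6.914)–(2.566,6.000)
cell (3,5): code 0110 → (3.000,5.544)–(4.000,5.937)
cell (3,6): code 1001 → (4.000,6.070)–(3.000,6.914)
cell (4,5): code 0010 → (4.000,5.937)–(4.050,6.000)
cell (4,6): code 0001 → (4.050,6.000)–(4.000,6.070)
total: 6 segments, chained into 1 closed loop(s), length Σ = 4.189847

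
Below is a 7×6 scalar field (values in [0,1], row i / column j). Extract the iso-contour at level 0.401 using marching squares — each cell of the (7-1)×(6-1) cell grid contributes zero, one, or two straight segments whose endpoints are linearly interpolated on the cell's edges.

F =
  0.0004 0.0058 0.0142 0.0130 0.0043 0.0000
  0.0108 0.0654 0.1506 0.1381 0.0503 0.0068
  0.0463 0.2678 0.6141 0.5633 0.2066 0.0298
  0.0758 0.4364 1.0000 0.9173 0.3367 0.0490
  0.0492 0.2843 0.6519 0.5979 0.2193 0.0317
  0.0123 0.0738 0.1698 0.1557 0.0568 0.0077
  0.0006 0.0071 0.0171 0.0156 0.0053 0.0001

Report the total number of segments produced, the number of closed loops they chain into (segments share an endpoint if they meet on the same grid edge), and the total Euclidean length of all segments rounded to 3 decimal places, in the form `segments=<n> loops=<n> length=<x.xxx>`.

segments=12 loops=1 length=9.260

cell (1,1): code 0100 → (1.540,2.000)–(2.000,1.385)
cell (1,2): code 1100 → (1.618,3.000)–(1.540,2.000)
cell (1,3): code 1000 → (2.000,3.455)–(1.618,3.000)
cell (2,0): code 0100 → (2.790,1.000)–(3.000,0.902)
cell (2,1): code 1110 → (2.000,1.385)–(2.790,1.000)
cell (2,3): code 1001 → (3.000,3.889)–(2.000,3.455)
cell (3,0): code 0010 → (3.000,0.902)–(3.233,1.000)
cell (3,1): code 0111 → (3.233,1.000)–(4.000,1.317)
cell (3,3): code 1001 → (4.000,3.520)–(3.000,3.889)
cell (4,1): code 0010 → (4.000,1.317)–(4.520,2.000)
cell (4,2): code 0011 → (4.520,2.000)–(4.445,3.000)
cell (4,3): code 0001 → (4.445,3.000)–(4.000,3.520)
total: 12 segments, chained into 1 closed loop(s), length Σ = 9.260485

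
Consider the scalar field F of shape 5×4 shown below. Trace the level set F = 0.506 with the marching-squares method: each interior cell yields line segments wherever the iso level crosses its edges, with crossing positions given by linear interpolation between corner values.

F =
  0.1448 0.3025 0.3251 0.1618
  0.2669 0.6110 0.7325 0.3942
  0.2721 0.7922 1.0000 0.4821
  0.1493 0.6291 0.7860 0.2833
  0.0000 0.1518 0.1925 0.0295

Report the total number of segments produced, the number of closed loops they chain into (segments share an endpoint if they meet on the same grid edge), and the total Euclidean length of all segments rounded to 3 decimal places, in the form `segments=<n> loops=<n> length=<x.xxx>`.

cell (0,0): code 0100 → (0.660,1.000)–(1.000,0.695)
cell (0,1): code 1100 → (0.444,2.000)–(0.660,1.000)
cell (0,2): code 1000 → (1.000,2.670)–(0.444,2.000)
cell (1,0): code 0110 → (1.000,0.695)–(2.000,0.450)
cell (1,2): code 1001 → (2.000,2.954)–(1.000,2.670)
cell (2,0): code 0110 → (2.000,0.450)–(3.000,0.743)
cell (2,2): code 1001 → (3.000,2.557)–(2.000,2.954)
cell (3,0): code 0010 → (3.000,0.743)–(3.258,1.000)
cell (3,1): code 0011 → (3.258,1.000)–(3.472,2.000)
cell (3,2): code 0001 → (3.472,2.000)–(3.000,2.557)
total: 10 segments, chained into 1 closed loop(s), length Σ = 8.654060

segments=10 loops=1 length=8.654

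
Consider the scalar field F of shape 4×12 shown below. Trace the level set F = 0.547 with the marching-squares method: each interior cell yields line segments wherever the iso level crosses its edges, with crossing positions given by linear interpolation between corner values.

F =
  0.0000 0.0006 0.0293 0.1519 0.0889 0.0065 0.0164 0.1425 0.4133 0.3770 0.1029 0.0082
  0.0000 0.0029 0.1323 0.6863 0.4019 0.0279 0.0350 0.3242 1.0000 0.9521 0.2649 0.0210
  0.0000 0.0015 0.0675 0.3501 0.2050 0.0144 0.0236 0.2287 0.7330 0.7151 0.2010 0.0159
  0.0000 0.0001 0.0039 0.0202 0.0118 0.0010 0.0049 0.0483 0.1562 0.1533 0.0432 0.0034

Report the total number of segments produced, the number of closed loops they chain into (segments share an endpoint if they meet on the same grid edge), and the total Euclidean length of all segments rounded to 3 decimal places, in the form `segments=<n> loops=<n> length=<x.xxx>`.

cell (0,2): code 0100 → (0.739,3.000)–(1.000,2.749)
cell (0,3): code 1000 → (1.000,3.490)–(0.739,3.000)
cell (0,7): code 0100 → (0.228,8.000)–(1.000,7.330)
cell (0,8): code 1100 → (0.296,9.000)–(0.228,8.000)
cell (0,9): code 1000 → (1.000,9.589)–(0.296,9.000)
cell (1,2): code 0010 → (1.000,2.749)–(1.414,3.000)
cell (1,3): code 0001 → (1.414,3.000)–(1.000,3.490)
cell (1,7): code 0110 → (1.000,7.330)–(2.000,7.631)
cell (1,9): code 1001 → (2.000,9.327)–(1.000,9.589)
cell (2,7): code 0010 → (2.000,7.631)–(2.322,8.000)
cell (2,8): code 0011 → (2.322,8.000)–(2.299,9.000)
cell (2,9): code 0001 → (2.299,9.000)–(2.000,9.327)
total: 12 segments, chained into 2 closed loop(s), length Σ = 8.998287

segments=12 loops=2 length=8.998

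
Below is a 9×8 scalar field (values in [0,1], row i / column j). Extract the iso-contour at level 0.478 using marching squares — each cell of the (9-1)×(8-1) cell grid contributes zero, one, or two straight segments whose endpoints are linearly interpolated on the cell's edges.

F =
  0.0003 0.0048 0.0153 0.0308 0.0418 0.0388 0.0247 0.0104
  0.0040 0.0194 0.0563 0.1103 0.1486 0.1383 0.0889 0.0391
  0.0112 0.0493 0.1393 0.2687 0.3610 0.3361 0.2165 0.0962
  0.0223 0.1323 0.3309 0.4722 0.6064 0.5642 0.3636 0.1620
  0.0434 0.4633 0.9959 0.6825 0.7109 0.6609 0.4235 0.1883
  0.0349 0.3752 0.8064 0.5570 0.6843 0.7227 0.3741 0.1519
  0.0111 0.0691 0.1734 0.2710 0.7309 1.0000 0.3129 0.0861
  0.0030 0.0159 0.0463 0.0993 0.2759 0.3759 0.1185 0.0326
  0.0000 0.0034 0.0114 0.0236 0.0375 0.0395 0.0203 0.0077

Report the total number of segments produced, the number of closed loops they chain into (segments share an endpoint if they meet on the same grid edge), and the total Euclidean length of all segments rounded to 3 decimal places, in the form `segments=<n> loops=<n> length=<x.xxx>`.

segments=16 loops=1 length=14.825

cell (2,3): code 0100 → (2.477,4.000)–(3.000,3.043)
cell (2,4): code 1100 → (2.622,5.000)–(2.477,4.000)
cell (2,5): code 1000 → (3.000,5.430)–(2.622,5.000)
cell (3,1): code 0100 → (3.221,2.000)–(4.000,1.028)
cell (3,2): code 1100 → (3.028,3.000)–(3.221,2.000)
cell (3,3): code 1110 → (3.000,3.043)–(3.028,3.000)
cell (3,5): code 1001 → (4.000,5.770)–(3.000,5.430)
cell (4,1): code 0110 → (4.000,1.028)–(5.000,1.238)
cell (4,5): code 1001 → (5.000,5.702)–(4.000,5.770)
cell (5,1): code 0010 → (5.000,1.238)–(5.519,2.000)
cell (5,2): code 0011 → (5.519,2.000)–(5.276,3.000)
cell (5,3): code 0111 → (5.276,3.000)–(6.000,3.450)
cell (5,5): code 1001 → (6.000,5.760)–(5.000,5.702)
cell (6,3): code 0010 → (6.000,3.450)–(6.556,4.000)
cell (6,4): code 0011 → (6.556,4.000)–(6.836,5.000)
cell (6,5): code 0001 → (6.836,5.000)–(6.000,5.760)
total: 16 segments, chained into 1 closed loop(s), length Σ = 14.824607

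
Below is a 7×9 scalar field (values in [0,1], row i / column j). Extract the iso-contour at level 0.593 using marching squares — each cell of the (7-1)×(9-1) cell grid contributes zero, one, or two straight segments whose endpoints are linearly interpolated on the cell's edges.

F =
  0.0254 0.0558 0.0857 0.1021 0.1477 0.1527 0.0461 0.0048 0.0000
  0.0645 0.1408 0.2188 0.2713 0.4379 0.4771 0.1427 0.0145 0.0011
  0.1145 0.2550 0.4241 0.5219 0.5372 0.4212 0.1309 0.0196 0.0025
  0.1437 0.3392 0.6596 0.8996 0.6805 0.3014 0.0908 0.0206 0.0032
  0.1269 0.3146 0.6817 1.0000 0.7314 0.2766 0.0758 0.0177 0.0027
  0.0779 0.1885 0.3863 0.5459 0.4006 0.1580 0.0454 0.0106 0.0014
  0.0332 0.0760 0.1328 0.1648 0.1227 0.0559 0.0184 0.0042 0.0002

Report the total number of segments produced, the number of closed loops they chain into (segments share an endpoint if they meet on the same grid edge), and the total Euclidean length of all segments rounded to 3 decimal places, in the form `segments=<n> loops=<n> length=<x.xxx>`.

cell (2,1): code 0100 → (2.717,2.000)–(3.000,1.792)
cell (2,2): code 1100 → (2.188,3.000)–(2.717,2.000)
cell (2,3): code 1100 → (2.389,4.000)–(2.188,3.000)
cell (2,4): code 1000 → (3.000,4.231)–(2.389,4.000)
cell (3,1): code 0110 → (3.000,1.792)–(4.000,1.758)
cell (3,4): code 1001 → (4.000,4.304)–(3.000,4.231)
cell (4,1): code 0010 → (4.000,1.758)–(4.300,2.000)
cell (4,2): code 0011 → (4.300,2.000)–(4.896,3.000)
cell (4,3): code 0011 → (4.896,3.000)–(4.418,4.000)
cell (4,4): code 0001 → (4.418,4.000)–(4.000,4.304)
total: 10 segments, chained into 1 closed loop(s), length Σ = 8.333554

segments=10 loops=1 length=8.334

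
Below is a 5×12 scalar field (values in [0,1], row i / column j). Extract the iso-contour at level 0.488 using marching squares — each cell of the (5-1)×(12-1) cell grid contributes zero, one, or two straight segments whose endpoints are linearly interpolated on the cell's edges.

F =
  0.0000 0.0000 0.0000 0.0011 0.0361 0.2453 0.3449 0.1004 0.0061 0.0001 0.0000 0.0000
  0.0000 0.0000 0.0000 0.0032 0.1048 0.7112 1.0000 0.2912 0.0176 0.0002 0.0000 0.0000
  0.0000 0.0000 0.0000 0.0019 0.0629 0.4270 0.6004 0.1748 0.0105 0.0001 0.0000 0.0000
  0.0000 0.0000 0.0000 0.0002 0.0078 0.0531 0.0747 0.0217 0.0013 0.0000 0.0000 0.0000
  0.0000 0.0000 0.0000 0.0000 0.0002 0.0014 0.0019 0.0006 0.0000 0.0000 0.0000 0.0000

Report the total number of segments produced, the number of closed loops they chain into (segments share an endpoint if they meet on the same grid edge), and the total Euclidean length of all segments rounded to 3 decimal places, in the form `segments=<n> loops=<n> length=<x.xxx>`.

segments=8 loops=1 length=6.115

cell (0,4): code 0100 → (0.521,5.000)–(1.000,4.632)
cell (0,5): code 1100 → (0.218,6.000)–(0.521,5.000)
cell (0,6): code 1000 → (1.000,6.722)–(0.218,6.000)
cell (1,4): code 0010 → (1.000,4.632)–(1.785,5.000)
cell (1,5): code 0111 → (1.785,5.000)–(2.000,5.352)
cell (1,6): code 1001 → (2.000,6.264)–(1.000,6.722)
cell (2,5): code 0010 → (2.000,5.352)–(2.214,6.000)
cell (2,6): code 0001 → (2.214,6.000)–(2.000,6.264)
total: 8 segments, chained into 1 closed loop(s), length Σ = 6.114931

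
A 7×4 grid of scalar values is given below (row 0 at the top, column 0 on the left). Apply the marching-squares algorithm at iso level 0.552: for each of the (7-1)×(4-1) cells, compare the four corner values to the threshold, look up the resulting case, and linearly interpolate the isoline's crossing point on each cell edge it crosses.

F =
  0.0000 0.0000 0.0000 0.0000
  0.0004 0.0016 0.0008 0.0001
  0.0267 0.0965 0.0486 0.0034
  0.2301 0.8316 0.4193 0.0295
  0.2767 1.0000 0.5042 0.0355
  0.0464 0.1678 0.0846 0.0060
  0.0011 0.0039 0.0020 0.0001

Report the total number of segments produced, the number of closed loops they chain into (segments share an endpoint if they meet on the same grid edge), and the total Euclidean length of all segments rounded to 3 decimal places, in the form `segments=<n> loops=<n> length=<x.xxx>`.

cell (2,0): code 0100 → (2.620,1.000)–(3.000,0.535)
cell (2,1): code 1000 → (3.000,1.678)–(2.620,1.000)
cell (3,0): code 0110 → (3.000,0.535)–(4.000,0.381)
cell (3,1): code 1001 → (4.000,1.904)–(3.000,1.678)
cell (4,0): code 0010 → (4.000,0.381)–(4.538,1.000)
cell (4,1): code 0001 → (4.538,1.000)–(4.000,1.904)
total: 6 segments, chained into 1 closed loop(s), length Σ = 5.287550

segments=6 loops=1 length=5.288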